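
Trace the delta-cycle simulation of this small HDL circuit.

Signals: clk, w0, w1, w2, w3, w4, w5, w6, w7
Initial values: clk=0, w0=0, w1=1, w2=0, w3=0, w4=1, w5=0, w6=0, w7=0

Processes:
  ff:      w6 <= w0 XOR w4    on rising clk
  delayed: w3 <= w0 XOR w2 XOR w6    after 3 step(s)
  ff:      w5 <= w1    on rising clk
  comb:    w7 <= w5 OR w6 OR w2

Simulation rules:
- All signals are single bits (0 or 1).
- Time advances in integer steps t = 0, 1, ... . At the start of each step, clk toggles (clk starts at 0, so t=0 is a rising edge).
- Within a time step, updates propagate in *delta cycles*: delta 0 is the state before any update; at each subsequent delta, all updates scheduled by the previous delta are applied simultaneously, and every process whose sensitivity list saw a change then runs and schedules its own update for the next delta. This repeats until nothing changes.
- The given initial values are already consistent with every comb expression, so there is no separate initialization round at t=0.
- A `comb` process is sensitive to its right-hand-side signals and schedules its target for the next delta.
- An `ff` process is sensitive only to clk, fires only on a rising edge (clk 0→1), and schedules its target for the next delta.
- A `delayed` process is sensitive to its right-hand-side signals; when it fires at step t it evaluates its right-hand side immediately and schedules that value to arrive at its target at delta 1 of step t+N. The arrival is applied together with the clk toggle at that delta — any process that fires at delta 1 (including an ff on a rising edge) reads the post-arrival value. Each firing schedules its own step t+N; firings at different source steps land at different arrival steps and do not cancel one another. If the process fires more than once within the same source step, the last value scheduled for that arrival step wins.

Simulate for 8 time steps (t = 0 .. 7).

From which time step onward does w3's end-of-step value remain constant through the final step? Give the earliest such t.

t0.Δ0 w1=1 w0=0 w7=0 w3=0 w4=1 w2=0 clk=0 w6=0 w5=0
t0.Δ1 w1=1 w0=0 w7=0 w3=0 w4=1 w2=0 clk=1 w6=0 w5=0
t0.Δ2 w1=1 w0=0 w7=0 w3=0 w4=1 w2=0 clk=1 w6=1 w5=1
t0.Δ3 w1=1 w0=0 w7=1 w3=0 w4=1 w2=0 clk=1 w6=1 w5=1
t1.Δ0 w1=1 w0=0 w7=1 w3=0 w4=1 w2=0 clk=1 w6=1 w5=1
t1.Δ1 w1=1 w0=0 w7=1 w3=0 w4=1 w2=0 clk=0 w6=1 w5=1
t2.Δ0 w1=1 w0=0 w7=1 w3=0 w4=1 w2=0 clk=0 w6=1 w5=1
t2.Δ1 w1=1 w0=0 w7=1 w3=0 w4=1 w2=0 clk=1 w6=1 w5=1
t3.Δ0 w1=1 w0=0 w7=1 w3=0 w4=1 w2=0 clk=1 w6=1 w5=1
t3.Δ1 w1=1 w0=0 w7=1 w3=1 w4=1 w2=0 clk=0 w6=1 w5=1
t4.Δ0 w1=1 w0=0 w7=1 w3=1 w4=1 w2=0 clk=0 w6=1 w5=1
t4.Δ1 w1=1 w0=0 w7=1 w3=1 w4=1 w2=0 clk=1 w6=1 w5=1
t5.Δ0 w1=1 w0=0 w7=1 w3=1 w4=1 w2=0 clk=1 w6=1 w5=1
t5.Δ1 w1=1 w0=0 w7=1 w3=1 w4=1 w2=0 clk=0 w6=1 w5=1
t6.Δ0 w1=1 w0=0 w7=1 w3=1 w4=1 w2=0 clk=0 w6=1 w5=1
t6.Δ1 w1=1 w0=0 w7=1 w3=1 w4=1 w2=0 clk=1 w6=1 w5=1
t7.Δ0 w1=1 w0=0 w7=1 w3=1 w4=1 w2=0 clk=1 w6=1 w5=1
t7.Δ1 w1=1 w0=0 w7=1 w3=1 w4=1 w2=0 clk=0 w6=1 w5=1

3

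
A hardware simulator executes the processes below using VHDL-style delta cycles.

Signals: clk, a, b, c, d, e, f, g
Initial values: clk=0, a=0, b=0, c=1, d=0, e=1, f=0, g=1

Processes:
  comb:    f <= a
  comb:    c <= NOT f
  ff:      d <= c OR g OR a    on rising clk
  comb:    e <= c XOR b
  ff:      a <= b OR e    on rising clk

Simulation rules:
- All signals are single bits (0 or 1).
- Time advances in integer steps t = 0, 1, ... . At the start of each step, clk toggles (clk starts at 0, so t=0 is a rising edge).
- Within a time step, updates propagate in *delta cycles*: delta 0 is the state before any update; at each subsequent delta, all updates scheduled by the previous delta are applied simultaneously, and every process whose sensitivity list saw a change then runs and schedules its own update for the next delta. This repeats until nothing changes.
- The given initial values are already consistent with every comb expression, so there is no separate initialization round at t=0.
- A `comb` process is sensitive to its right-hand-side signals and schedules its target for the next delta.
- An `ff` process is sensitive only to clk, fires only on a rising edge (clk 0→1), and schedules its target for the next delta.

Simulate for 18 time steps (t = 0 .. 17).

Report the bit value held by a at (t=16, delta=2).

1

[bits: e,b,g,c,f,a,d,clk]
t=0: Δ0=10110000 Δ1=10110001 Δ2=10110111 Δ3=10111111 Δ4=10101111 Δ5=00101111 | 5Δ
t=1: Δ0=00101111 Δ1=00101110 | 1Δ
t=2: Δ0=00101110 Δ1=00101111 Δ2=00101011 Δ3=00100011 Δ4=00110011 Δ5=10110011 | 5Δ
t=3: Δ0=10110011 Δ1=10110010 | 1Δ
t=4: Δ0=10110010 Δ1=10110011 Δ2=10110111 Δ3=10111111 Δ4=10101111 Δ5=00101111 | 5Δ
t=5: Δ0=00101111 Δ1=00101110 | 1Δ
t=6: Δ0=00101110 Δ1=00101111 Δ2=00101011 Δ3=00100011 Δ4=00110011 Δ5=10110011 | 5Δ
t=7: Δ0=10110011 Δ1=10110010 | 1Δ
t=8: Δ0=10110010 Δ1=10110011 Δ2=10110111 Δ3=10111111 Δ4=10101111 Δ5=00101111 | 5Δ
t=9: Δ0=00101111 Δ1=00101110 | 1Δ
t=10: Δ0=00101110 Δ1=00101111 Δ2=00101011 Δ3=00100011 Δ4=00110011 Δ5=10110011 | 5Δ
t=11: Δ0=10110011 Δ1=10110010 | 1Δ
t=12: Δ0=10110010 Δ1=10110011 Δ2=10110111 Δ3=10111111 Δ4=10101111 Δ5=00101111 | 5Δ
t=13: Δ0=00101111 Δ1=00101110 | 1Δ
t=14: Δ0=00101110 Δ1=00101111 Δ2=00101011 Δ3=00100011 Δ4=00110011 Δ5=10110011 | 5Δ
t=15: Δ0=10110011 Δ1=10110010 | 1Δ
t=16: Δ0=10110010 Δ1=10110011 Δ2=10110111 Δ3=10111111 Δ4=10101111 Δ5=00101111 | 5Δ
t=17: Δ0=00101111 Δ1=00101110 | 1Δ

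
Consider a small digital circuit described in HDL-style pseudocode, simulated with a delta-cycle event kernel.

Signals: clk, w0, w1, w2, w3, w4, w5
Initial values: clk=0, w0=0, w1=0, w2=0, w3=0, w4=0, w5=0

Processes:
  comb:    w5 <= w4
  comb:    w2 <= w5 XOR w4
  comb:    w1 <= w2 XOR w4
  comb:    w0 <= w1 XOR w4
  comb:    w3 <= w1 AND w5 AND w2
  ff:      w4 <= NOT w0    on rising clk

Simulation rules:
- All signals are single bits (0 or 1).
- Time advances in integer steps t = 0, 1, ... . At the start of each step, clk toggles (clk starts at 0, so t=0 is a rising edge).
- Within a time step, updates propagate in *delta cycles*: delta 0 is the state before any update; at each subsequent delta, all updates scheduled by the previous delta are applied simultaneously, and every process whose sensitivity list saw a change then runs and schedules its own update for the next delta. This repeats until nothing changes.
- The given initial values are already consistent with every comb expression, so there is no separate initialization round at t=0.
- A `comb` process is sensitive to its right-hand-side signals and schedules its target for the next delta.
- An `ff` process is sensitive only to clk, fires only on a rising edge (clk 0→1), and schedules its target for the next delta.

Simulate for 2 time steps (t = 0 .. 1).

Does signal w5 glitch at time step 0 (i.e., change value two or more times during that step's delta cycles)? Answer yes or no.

no

t=0 Δ0: w0=0 w5=0 clk=0 w2=0 w3=0 w4=0 w1=0
  Δ1: clk:0→1
  Δ2: w4:0→1
  Δ3: w0:0→1, w5:0→1, w2:0→1, w1:0→1
  Δ4: w0:1→0, w2:1→0, w3:0→1, w1:1→0
  Δ5: w0:0→1, w3:1→0, w1:0→1
  Δ6: w0:1→0
  (6Δ to stable)
t=1 Δ0: w0=0 w5=1 clk=1 w2=0 w3=0 w4=1 w1=1
  Δ1: clk:1→0
  (1Δ to stable)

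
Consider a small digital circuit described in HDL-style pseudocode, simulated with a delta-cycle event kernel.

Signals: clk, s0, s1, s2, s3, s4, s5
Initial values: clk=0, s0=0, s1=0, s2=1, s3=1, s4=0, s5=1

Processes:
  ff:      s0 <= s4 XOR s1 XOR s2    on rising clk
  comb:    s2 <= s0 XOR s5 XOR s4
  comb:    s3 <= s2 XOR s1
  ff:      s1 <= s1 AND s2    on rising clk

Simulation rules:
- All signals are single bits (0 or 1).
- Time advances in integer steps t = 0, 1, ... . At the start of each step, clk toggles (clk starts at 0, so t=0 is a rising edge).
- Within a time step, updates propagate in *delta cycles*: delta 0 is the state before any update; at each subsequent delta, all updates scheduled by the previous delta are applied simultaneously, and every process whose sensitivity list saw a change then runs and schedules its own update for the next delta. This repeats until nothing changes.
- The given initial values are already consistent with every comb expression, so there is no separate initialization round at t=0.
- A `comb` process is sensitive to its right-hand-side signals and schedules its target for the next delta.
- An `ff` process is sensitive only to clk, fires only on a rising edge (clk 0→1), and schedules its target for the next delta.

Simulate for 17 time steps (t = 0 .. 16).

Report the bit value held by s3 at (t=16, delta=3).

1

t0.Δ0 s1=0 s3=1 s4=0 s2=1 s5=1 clk=0 s0=0
t0.Δ1 s1=0 s3=1 s4=0 s2=1 s5=1 clk=1 s0=0
t0.Δ2 s1=0 s3=1 s4=0 s2=1 s5=1 clk=1 s0=1
t0.Δ3 s1=0 s3=1 s4=0 s2=0 s5=1 clk=1 s0=1
t0.Δ4 s1=0 s3=0 s4=0 s2=0 s5=1 clk=1 s0=1
t1.Δ0 s1=0 s3=0 s4=0 s2=0 s5=1 clk=1 s0=1
t1.Δ1 s1=0 s3=0 s4=0 s2=0 s5=1 clk=0 s0=1
t2.Δ0 s1=0 s3=0 s4=0 s2=0 s5=1 clk=0 s0=1
t2.Δ1 s1=0 s3=0 s4=0 s2=0 s5=1 clk=1 s0=1
t2.Δ2 s1=0 s3=0 s4=0 s2=0 s5=1 clk=1 s0=0
t2.Δ3 s1=0 s3=0 s4=0 s2=1 s5=1 clk=1 s0=0
t2.Δ4 s1=0 s3=1 s4=0 s2=1 s5=1 clk=1 s0=0
t3.Δ0 s1=0 s3=1 s4=0 s2=1 s5=1 clk=1 s0=0
t3.Δ1 s1=0 s3=1 s4=0 s2=1 s5=1 clk=0 s0=0
t4.Δ0 s1=0 s3=1 s4=0 s2=1 s5=1 clk=0 s0=0
t4.Δ1 s1=0 s3=1 s4=0 s2=1 s5=1 clk=1 s0=0
t4.Δ2 s1=0 s3=1 s4=0 s2=1 s5=1 clk=1 s0=1
t4.Δ3 s1=0 s3=1 s4=0 s2=0 s5=1 clk=1 s0=1
t4.Δ4 s1=0 s3=0 s4=0 s2=0 s5=1 clk=1 s0=1
t5.Δ0 s1=0 s3=0 s4=0 s2=0 s5=1 clk=1 s0=1
t5.Δ1 s1=0 s3=0 s4=0 s2=0 s5=1 clk=0 s0=1
t6.Δ0 s1=0 s3=0 s4=0 s2=0 s5=1 clk=0 s0=1
t6.Δ1 s1=0 s3=0 s4=0 s2=0 s5=1 clk=1 s0=1
t6.Δ2 s1=0 s3=0 s4=0 s2=0 s5=1 clk=1 s0=0
t6.Δ3 s1=0 s3=0 s4=0 s2=1 s5=1 clk=1 s0=0
t6.Δ4 s1=0 s3=1 s4=0 s2=1 s5=1 clk=1 s0=0
t7.Δ0 s1=0 s3=1 s4=0 s2=1 s5=1 clk=1 s0=0
t7.Δ1 s1=0 s3=1 s4=0 s2=1 s5=1 clk=0 s0=0
t8.Δ0 s1=0 s3=1 s4=0 s2=1 s5=1 clk=0 s0=0
t8.Δ1 s1=0 s3=1 s4=0 s2=1 s5=1 clk=1 s0=0
t8.Δ2 s1=0 s3=1 s4=0 s2=1 s5=1 clk=1 s0=1
t8.Δ3 s1=0 s3=1 s4=0 s2=0 s5=1 clk=1 s0=1
t8.Δ4 s1=0 s3=0 s4=0 s2=0 s5=1 clk=1 s0=1
t9.Δ0 s1=0 s3=0 s4=0 s2=0 s5=1 clk=1 s0=1
t9.Δ1 s1=0 s3=0 s4=0 s2=0 s5=1 clk=0 s0=1
t10.Δ0 s1=0 s3=0 s4=0 s2=0 s5=1 clk=0 s0=1
t10.Δ1 s1=0 s3=0 s4=0 s2=0 s5=1 clk=1 s0=1
t10.Δ2 s1=0 s3=0 s4=0 s2=0 s5=1 clk=1 s0=0
t10.Δ3 s1=0 s3=0 s4=0 s2=1 s5=1 clk=1 s0=0
t10.Δ4 s1=0 s3=1 s4=0 s2=1 s5=1 clk=1 s0=0
t11.Δ0 s1=0 s3=1 s4=0 s2=1 s5=1 clk=1 s0=0
t11.Δ1 s1=0 s3=1 s4=0 s2=1 s5=1 clk=0 s0=0
t12.Δ0 s1=0 s3=1 s4=0 s2=1 s5=1 clk=0 s0=0
t12.Δ1 s1=0 s3=1 s4=0 s2=1 s5=1 clk=1 s0=0
t12.Δ2 s1=0 s3=1 s4=0 s2=1 s5=1 clk=1 s0=1
t12.Δ3 s1=0 s3=1 s4=0 s2=0 s5=1 clk=1 s0=1
t12.Δ4 s1=0 s3=0 s4=0 s2=0 s5=1 clk=1 s0=1
t13.Δ0 s1=0 s3=0 s4=0 s2=0 s5=1 clk=1 s0=1
t13.Δ1 s1=0 s3=0 s4=0 s2=0 s5=1 clk=0 s0=1
t14.Δ0 s1=0 s3=0 s4=0 s2=0 s5=1 clk=0 s0=1
t14.Δ1 s1=0 s3=0 s4=0 s2=0 s5=1 clk=1 s0=1
t14.Δ2 s1=0 s3=0 s4=0 s2=0 s5=1 clk=1 s0=0
t14.Δ3 s1=0 s3=0 s4=0 s2=1 s5=1 clk=1 s0=0
t14.Δ4 s1=0 s3=1 s4=0 s2=1 s5=1 clk=1 s0=0
t15.Δ0 s1=0 s3=1 s4=0 s2=1 s5=1 clk=1 s0=0
t15.Δ1 s1=0 s3=1 s4=0 s2=1 s5=1 clk=0 s0=0
t16.Δ0 s1=0 s3=1 s4=0 s2=1 s5=1 clk=0 s0=0
t16.Δ1 s1=0 s3=1 s4=0 s2=1 s5=1 clk=1 s0=0
t16.Δ2 s1=0 s3=1 s4=0 s2=1 s5=1 clk=1 s0=1
t16.Δ3 s1=0 s3=1 s4=0 s2=0 s5=1 clk=1 s0=1
t16.Δ4 s1=0 s3=0 s4=0 s2=0 s5=1 clk=1 s0=1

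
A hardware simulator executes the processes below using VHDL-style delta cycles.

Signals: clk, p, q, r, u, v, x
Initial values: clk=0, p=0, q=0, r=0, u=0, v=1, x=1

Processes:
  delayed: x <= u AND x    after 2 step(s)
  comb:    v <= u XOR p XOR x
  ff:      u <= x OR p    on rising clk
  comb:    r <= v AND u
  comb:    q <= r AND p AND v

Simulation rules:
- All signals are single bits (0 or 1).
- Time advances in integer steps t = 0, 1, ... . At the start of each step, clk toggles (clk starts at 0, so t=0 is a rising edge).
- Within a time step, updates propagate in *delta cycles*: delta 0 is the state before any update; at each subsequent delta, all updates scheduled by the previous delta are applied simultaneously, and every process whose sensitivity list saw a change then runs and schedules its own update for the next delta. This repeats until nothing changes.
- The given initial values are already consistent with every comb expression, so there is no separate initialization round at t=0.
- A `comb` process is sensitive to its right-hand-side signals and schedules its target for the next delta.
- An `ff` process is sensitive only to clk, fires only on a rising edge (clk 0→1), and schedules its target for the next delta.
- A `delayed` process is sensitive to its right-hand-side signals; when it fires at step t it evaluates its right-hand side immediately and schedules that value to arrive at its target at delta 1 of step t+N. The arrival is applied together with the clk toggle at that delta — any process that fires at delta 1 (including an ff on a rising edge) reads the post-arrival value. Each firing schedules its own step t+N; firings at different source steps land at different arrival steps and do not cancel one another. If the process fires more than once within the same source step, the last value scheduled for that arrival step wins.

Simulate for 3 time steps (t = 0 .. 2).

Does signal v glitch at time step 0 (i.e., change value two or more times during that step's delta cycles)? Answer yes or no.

t=0 Δ0: x=1 u=0 v=1 r=0 clk=0 p=0 q=0
  Δ1: clk:0→1
  Δ2: u:0→1
  Δ3: v:1→0, r:0→1
  Δ4: r:1→0
  (4Δ to stable)
t=1 Δ0: x=1 u=1 v=0 r=0 clk=1 p=0 q=0
  Δ1: clk:1→0
  (1Δ to stable)
t=2 Δ0: x=1 u=1 v=0 r=0 clk=0 p=0 q=0
  Δ1: clk:0→1
  (1Δ to stable)

no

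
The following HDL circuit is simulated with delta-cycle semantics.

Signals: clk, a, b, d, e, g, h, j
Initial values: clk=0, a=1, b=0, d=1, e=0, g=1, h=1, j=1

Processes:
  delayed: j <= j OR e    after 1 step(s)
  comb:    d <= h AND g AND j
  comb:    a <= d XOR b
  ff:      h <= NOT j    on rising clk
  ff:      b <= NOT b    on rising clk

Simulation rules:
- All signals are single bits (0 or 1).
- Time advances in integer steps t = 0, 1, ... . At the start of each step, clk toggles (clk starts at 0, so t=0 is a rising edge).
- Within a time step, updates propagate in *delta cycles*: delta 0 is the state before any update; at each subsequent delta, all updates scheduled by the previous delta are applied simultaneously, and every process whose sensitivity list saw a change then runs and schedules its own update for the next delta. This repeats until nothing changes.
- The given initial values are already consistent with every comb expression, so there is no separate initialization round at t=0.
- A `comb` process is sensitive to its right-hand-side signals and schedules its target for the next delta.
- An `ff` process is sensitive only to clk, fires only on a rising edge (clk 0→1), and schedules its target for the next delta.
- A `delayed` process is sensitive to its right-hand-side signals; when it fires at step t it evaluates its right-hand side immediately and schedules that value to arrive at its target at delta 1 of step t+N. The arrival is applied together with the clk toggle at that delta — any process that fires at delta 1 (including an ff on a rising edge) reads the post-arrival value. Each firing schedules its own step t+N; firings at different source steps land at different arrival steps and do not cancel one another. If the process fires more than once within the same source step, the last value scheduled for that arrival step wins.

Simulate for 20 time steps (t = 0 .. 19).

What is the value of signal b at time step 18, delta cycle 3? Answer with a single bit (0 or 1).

0

t0.Δ0 h=1 a=1 g=1 d=1 clk=0 b=0 e=0 j=1
t0.Δ1 h=1 a=1 g=1 d=1 clk=1 b=0 e=0 j=1
t0.Δ2 h=0 a=1 g=1 d=1 clk=1 b=1 e=0 j=1
t0.Δ3 h=0 a=0 g=1 d=0 clk=1 b=1 e=0 j=1
t0.Δ4 h=0 a=1 g=1 d=0 clk=1 b=1 e=0 j=1
t1.Δ0 h=0 a=1 g=1 d=0 clk=1 b=1 e=0 j=1
t1.Δ1 h=0 a=1 g=1 d=0 clk=0 b=1 e=0 j=1
t2.Δ0 h=0 a=1 g=1 d=0 clk=0 b=1 e=0 j=1
t2.Δ1 h=0 a=1 g=1 d=0 clk=1 b=1 e=0 j=1
t2.Δ2 h=0 a=1 g=1 d=0 clk=1 b=0 e=0 j=1
t2.Δ3 h=0 a=0 g=1 d=0 clk=1 b=0 e=0 j=1
t3.Δ0 h=0 a=0 g=1 d=0 clk=1 b=0 e=0 j=1
t3.Δ1 h=0 a=0 g=1 d=0 clk=0 b=0 e=0 j=1
t4.Δ0 h=0 a=0 g=1 d=0 clk=0 b=0 e=0 j=1
t4.Δ1 h=0 a=0 g=1 d=0 clk=1 b=0 e=0 j=1
t4.Δ2 h=0 a=0 g=1 d=0 clk=1 b=1 e=0 j=1
t4.Δ3 h=0 a=1 g=1 d=0 clk=1 b=1 e=0 j=1
t5.Δ0 h=0 a=1 g=1 d=0 clk=1 b=1 e=0 j=1
t5.Δ1 h=0 a=1 g=1 d=0 clk=0 b=1 e=0 j=1
t6.Δ0 h=0 a=1 g=1 d=0 clk=0 b=1 e=0 j=1
t6.Δ1 h=0 a=1 g=1 d=0 clk=1 b=1 e=0 j=1
t6.Δ2 h=0 a=1 g=1 d=0 clk=1 b=0 e=0 j=1
t6.Δ3 h=0 a=0 g=1 d=0 clk=1 b=0 e=0 j=1
t7.Δ0 h=0 a=0 g=1 d=0 clk=1 b=0 e=0 j=1
t7.Δ1 h=0 a=0 g=1 d=0 clk=0 b=0 e=0 j=1
t8.Δ0 h=0 a=0 g=1 d=0 clk=0 b=0 e=0 j=1
t8.Δ1 h=0 a=0 g=1 d=0 clk=1 b=0 e=0 j=1
t8.Δ2 h=0 a=0 g=1 d=0 clk=1 b=1 e=0 j=1
t8.Δ3 h=0 a=1 g=1 d=0 clk=1 b=1 e=0 j=1
t9.Δ0 h=0 a=1 g=1 d=0 clk=1 b=1 e=0 j=1
t9.Δ1 h=0 a=1 g=1 d=0 clk=0 b=1 e=0 j=1
t10.Δ0 h=0 a=1 g=1 d=0 clk=0 b=1 e=0 j=1
t10.Δ1 h=0 a=1 g=1 d=0 clk=1 b=1 e=0 j=1
t10.Δ2 h=0 a=1 g=1 d=0 clk=1 b=0 e=0 j=1
t10.Δ3 h=0 a=0 g=1 d=0 clk=1 b=0 e=0 j=1
t11.Δ0 h=0 a=0 g=1 d=0 clk=1 b=0 e=0 j=1
t11.Δ1 h=0 a=0 g=1 d=0 clk=0 b=0 e=0 j=1
t12.Δ0 h=0 a=0 g=1 d=0 clk=0 b=0 e=0 j=1
t12.Δ1 h=0 a=0 g=1 d=0 clk=1 b=0 e=0 j=1
t12.Δ2 h=0 a=0 g=1 d=0 clk=1 b=1 e=0 j=1
t12.Δ3 h=0 a=1 g=1 d=0 clk=1 b=1 e=0 j=1
t13.Δ0 h=0 a=1 g=1 d=0 clk=1 b=1 e=0 j=1
t13.Δ1 h=0 a=1 g=1 d=0 clk=0 b=1 e=0 j=1
t14.Δ0 h=0 a=1 g=1 d=0 clk=0 b=1 e=0 j=1
t14.Δ1 h=0 a=1 g=1 d=0 clk=1 b=1 e=0 j=1
t14.Δ2 h=0 a=1 g=1 d=0 clk=1 b=0 e=0 j=1
t14.Δ3 h=0 a=0 g=1 d=0 clk=1 b=0 e=0 j=1
t15.Δ0 h=0 a=0 g=1 d=0 clk=1 b=0 e=0 j=1
t15.Δ1 h=0 a=0 g=1 d=0 clk=0 b=0 e=0 j=1
t16.Δ0 h=0 a=0 g=1 d=0 clk=0 b=0 e=0 j=1
t16.Δ1 h=0 a=0 g=1 d=0 clk=1 b=0 e=0 j=1
t16.Δ2 h=0 a=0 g=1 d=0 clk=1 b=1 e=0 j=1
t16.Δ3 h=0 a=1 g=1 d=0 clk=1 b=1 e=0 j=1
t17.Δ0 h=0 a=1 g=1 d=0 clk=1 b=1 e=0 j=1
t17.Δ1 h=0 a=1 g=1 d=0 clk=0 b=1 e=0 j=1
t18.Δ0 h=0 a=1 g=1 d=0 clk=0 b=1 e=0 j=1
t18.Δ1 h=0 a=1 g=1 d=0 clk=1 b=1 e=0 j=1
t18.Δ2 h=0 a=1 g=1 d=0 clk=1 b=0 e=0 j=1
t18.Δ3 h=0 a=0 g=1 d=0 clk=1 b=0 e=0 j=1
t19.Δ0 h=0 a=0 g=1 d=0 clk=1 b=0 e=0 j=1
t19.Δ1 h=0 a=0 g=1 d=0 clk=0 b=0 e=0 j=1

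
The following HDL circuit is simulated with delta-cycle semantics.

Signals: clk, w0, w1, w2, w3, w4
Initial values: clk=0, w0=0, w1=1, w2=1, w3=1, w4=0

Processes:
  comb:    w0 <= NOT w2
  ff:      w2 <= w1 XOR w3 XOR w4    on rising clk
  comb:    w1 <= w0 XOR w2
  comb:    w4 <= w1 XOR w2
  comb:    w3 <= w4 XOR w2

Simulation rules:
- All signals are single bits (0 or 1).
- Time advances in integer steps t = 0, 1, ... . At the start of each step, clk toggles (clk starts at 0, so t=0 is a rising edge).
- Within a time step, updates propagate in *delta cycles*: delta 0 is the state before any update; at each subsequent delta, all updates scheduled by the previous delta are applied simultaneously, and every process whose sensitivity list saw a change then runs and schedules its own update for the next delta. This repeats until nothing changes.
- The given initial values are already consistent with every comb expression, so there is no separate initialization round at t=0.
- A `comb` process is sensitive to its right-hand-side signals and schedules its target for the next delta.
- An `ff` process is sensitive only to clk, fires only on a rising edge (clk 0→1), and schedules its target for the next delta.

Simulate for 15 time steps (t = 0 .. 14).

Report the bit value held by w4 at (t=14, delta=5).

0

t0.Δ0 w0=0 w3=1 clk=0 w2=1 w4=0 w1=1
t0.Δ1 w0=0 w3=1 clk=1 w2=1 w4=0 w1=1
t0.Δ2 w0=0 w3=1 clk=1 w2=0 w4=0 w1=1
t0.Δ3 w0=1 w3=0 clk=1 w2=0 w4=1 w1=0
t0.Δ4 w0=1 w3=1 clk=1 w2=0 w4=0 w1=1
t0.Δ5 w0=1 w3=0 clk=1 w2=0 w4=1 w1=1
t0.Δ6 w0=1 w3=1 clk=1 w2=0 w4=1 w1=1
t1.Δ0 w0=1 w3=1 clk=1 w2=0 w4=1 w1=1
t1.Δ1 w0=1 w3=1 clk=0 w2=0 w4=1 w1=1
t2.Δ0 w0=1 w3=1 clk=0 w2=0 w4=1 w1=1
t2.Δ1 w0=1 w3=1 clk=1 w2=0 w4=1 w1=1
t2.Δ2 w0=1 w3=1 clk=1 w2=1 w4=1 w1=1
t2.Δ3 w0=0 w3=0 clk=1 w2=1 w4=0 w1=0
t2.Δ4 w0=0 w3=1 clk=1 w2=1 w4=1 w1=1
t2.Δ5 w0=0 w3=0 clk=1 w2=1 w4=0 w1=1
t2.Δ6 w0=0 w3=1 clk=1 w2=1 w4=0 w1=1
t3.Δ0 w0=0 w3=1 clk=1 w2=1 w4=0 w1=1
t3.Δ1 w0=0 w3=1 clk=0 w2=1 w4=0 w1=1
t4.Δ0 w0=0 w3=1 clk=0 w2=1 w4=0 w1=1
t4.Δ1 w0=0 w3=1 clk=1 w2=1 w4=0 w1=1
t4.Δ2 w0=0 w3=1 clk=1 w2=0 w4=0 w1=1
t4.Δ3 w0=1 w3=0 clk=1 w2=0 w4=1 w1=0
t4.Δ4 w0=1 w3=1 clk=1 w2=0 w4=0 w1=1
t4.Δ5 w0=1 w3=0 clk=1 w2=0 w4=1 w1=1
t4.Δ6 w0=1 w3=1 clk=1 w2=0 w4=1 w1=1
t5.Δ0 w0=1 w3=1 clk=1 w2=0 w4=1 w1=1
t5.Δ1 w0=1 w3=1 clk=0 w2=0 w4=1 w1=1
t6.Δ0 w0=1 w3=1 clk=0 w2=0 w4=1 w1=1
t6.Δ1 w0=1 w3=1 clk=1 w2=0 w4=1 w1=1
t6.Δ2 w0=1 w3=1 clk=1 w2=1 w4=1 w1=1
t6.Δ3 w0=0 w3=0 clk=1 w2=1 w4=0 w1=0
t6.Δ4 w0=0 w3=1 clk=1 w2=1 w4=1 w1=1
t6.Δ5 w0=0 w3=0 clk=1 w2=1 w4=0 w1=1
t6.Δ6 w0=0 w3=1 clk=1 w2=1 w4=0 w1=1
t7.Δ0 w0=0 w3=1 clk=1 w2=1 w4=0 w1=1
t7.Δ1 w0=0 w3=1 clk=0 w2=1 w4=0 w1=1
t8.Δ0 w0=0 w3=1 clk=0 w2=1 w4=0 w1=1
t8.Δ1 w0=0 w3=1 clk=1 w2=1 w4=0 w1=1
t8.Δ2 w0=0 w3=1 clk=1 w2=0 w4=0 w1=1
t8.Δ3 w0=1 w3=0 clk=1 w2=0 w4=1 w1=0
t8.Δ4 w0=1 w3=1 clk=1 w2=0 w4=0 w1=1
t8.Δ5 w0=1 w3=0 clk=1 w2=0 w4=1 w1=1
t8.Δ6 w0=1 w3=1 clk=1 w2=0 w4=1 w1=1
t9.Δ0 w0=1 w3=1 clk=1 w2=0 w4=1 w1=1
t9.Δ1 w0=1 w3=1 clk=0 w2=0 w4=1 w1=1
t10.Δ0 w0=1 w3=1 clk=0 w2=0 w4=1 w1=1
t10.Δ1 w0=1 w3=1 clk=1 w2=0 w4=1 w1=1
t10.Δ2 w0=1 w3=1 clk=1 w2=1 w4=1 w1=1
t10.Δ3 w0=0 w3=0 clk=1 w2=1 w4=0 w1=0
t10.Δ4 w0=0 w3=1 clk=1 w2=1 w4=1 w1=1
t10.Δ5 w0=0 w3=0 clk=1 w2=1 w4=0 w1=1
t10.Δ6 w0=0 w3=1 clk=1 w2=1 w4=0 w1=1
t11.Δ0 w0=0 w3=1 clk=1 w2=1 w4=0 w1=1
t11.Δ1 w0=0 w3=1 clk=0 w2=1 w4=0 w1=1
t12.Δ0 w0=0 w3=1 clk=0 w2=1 w4=0 w1=1
t12.Δ1 w0=0 w3=1 clk=1 w2=1 w4=0 w1=1
t12.Δ2 w0=0 w3=1 clk=1 w2=0 w4=0 w1=1
t12.Δ3 w0=1 w3=0 clk=1 w2=0 w4=1 w1=0
t12.Δ4 w0=1 w3=1 clk=1 w2=0 w4=0 w1=1
t12.Δ5 w0=1 w3=0 clk=1 w2=0 w4=1 w1=1
t12.Δ6 w0=1 w3=1 clk=1 w2=0 w4=1 w1=1
t13.Δ0 w0=1 w3=1 clk=1 w2=0 w4=1 w1=1
t13.Δ1 w0=1 w3=1 clk=0 w2=0 w4=1 w1=1
t14.Δ0 w0=1 w3=1 clk=0 w2=0 w4=1 w1=1
t14.Δ1 w0=1 w3=1 clk=1 w2=0 w4=1 w1=1
t14.Δ2 w0=1 w3=1 clk=1 w2=1 w4=1 w1=1
t14.Δ3 w0=0 w3=0 clk=1 w2=1 w4=0 w1=0
t14.Δ4 w0=0 w3=1 clk=1 w2=1 w4=1 w1=1
t14.Δ5 w0=0 w3=0 clk=1 w2=1 w4=0 w1=1
t14.Δ6 w0=0 w3=1 clk=1 w2=1 w4=0 w1=1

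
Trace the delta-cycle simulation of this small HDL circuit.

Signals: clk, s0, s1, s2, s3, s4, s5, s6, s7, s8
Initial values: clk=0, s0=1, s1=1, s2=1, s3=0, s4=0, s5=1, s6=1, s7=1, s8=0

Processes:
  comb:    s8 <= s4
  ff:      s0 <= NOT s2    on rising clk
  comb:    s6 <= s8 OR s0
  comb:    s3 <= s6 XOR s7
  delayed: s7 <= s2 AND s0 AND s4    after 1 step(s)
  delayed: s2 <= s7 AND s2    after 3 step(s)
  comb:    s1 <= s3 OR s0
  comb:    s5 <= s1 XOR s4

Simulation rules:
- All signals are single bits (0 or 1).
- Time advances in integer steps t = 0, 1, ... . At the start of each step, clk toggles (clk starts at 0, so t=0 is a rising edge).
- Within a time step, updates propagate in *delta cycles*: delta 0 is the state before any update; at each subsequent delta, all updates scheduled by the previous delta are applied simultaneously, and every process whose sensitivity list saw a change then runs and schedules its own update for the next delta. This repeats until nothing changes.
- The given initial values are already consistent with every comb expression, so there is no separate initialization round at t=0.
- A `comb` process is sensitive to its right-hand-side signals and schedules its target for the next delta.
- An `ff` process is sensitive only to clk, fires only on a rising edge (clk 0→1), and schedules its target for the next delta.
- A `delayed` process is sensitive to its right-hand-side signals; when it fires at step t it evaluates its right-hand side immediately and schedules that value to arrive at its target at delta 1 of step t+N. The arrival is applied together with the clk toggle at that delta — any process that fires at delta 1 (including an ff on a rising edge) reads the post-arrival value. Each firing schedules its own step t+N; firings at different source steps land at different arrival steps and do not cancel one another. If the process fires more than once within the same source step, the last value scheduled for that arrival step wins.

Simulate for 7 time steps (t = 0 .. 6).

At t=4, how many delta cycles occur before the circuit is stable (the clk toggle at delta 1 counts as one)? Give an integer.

4

t0.Δ0 s2=1 s3=0 s6=1 s8=0 s1=1 s4=0 clk=0 s5=1 s7=1 s0=1
t0.Δ1 s2=1 s3=0 s6=1 s8=0 s1=1 s4=0 clk=1 s5=1 s7=1 s0=1
t0.Δ2 s2=1 s3=0 s6=1 s8=0 s1=1 s4=0 clk=1 s5=1 s7=1 s0=0
t0.Δ3 s2=1 s3=0 s6=0 s8=0 s1=0 s4=0 clk=1 s5=1 s7=1 s0=0
t0.Δ4 s2=1 s3=1 s6=0 s8=0 s1=0 s4=0 clk=1 s5=0 s7=1 s0=0
t0.Δ5 s2=1 s3=1 s6=0 s8=0 s1=1 s4=0 clk=1 s5=0 s7=1 s0=0
t0.Δ6 s2=1 s3=1 s6=0 s8=0 s1=1 s4=0 clk=1 s5=1 s7=1 s0=0
t1.Δ0 s2=1 s3=1 s6=0 s8=0 s1=1 s4=0 clk=1 s5=1 s7=1 s0=0
t1.Δ1 s2=1 s3=1 s6=0 s8=0 s1=1 s4=0 clk=0 s5=1 s7=0 s0=0
t1.Δ2 s2=1 s3=0 s6=0 s8=0 s1=1 s4=0 clk=0 s5=1 s7=0 s0=0
t1.Δ3 s2=1 s3=0 s6=0 s8=0 s1=0 s4=0 clk=0 s5=1 s7=0 s0=0
t1.Δ4 s2=1 s3=0 s6=0 s8=0 s1=0 s4=0 clk=0 s5=0 s7=0 s0=0
t2.Δ0 s2=1 s3=0 s6=0 s8=0 s1=0 s4=0 clk=0 s5=0 s7=0 s0=0
t2.Δ1 s2=1 s3=0 s6=0 s8=0 s1=0 s4=0 clk=1 s5=0 s7=0 s0=0
t3.Δ0 s2=1 s3=0 s6=0 s8=0 s1=0 s4=0 clk=1 s5=0 s7=0 s0=0
t3.Δ1 s2=1 s3=0 s6=0 s8=0 s1=0 s4=0 clk=0 s5=0 s7=0 s0=0
t4.Δ0 s2=1 s3=0 s6=0 s8=0 s1=0 s4=0 clk=0 s5=0 s7=0 s0=0
t4.Δ1 s2=0 s3=0 s6=0 s8=0 s1=0 s4=0 clk=1 s5=0 s7=0 s0=0
t4.Δ2 s2=0 s3=0 s6=0 s8=0 s1=0 s4=0 clk=1 s5=0 s7=0 s0=1
t4.Δ3 s2=0 s3=0 s6=1 s8=0 s1=1 s4=0 clk=1 s5=0 s7=0 s0=1
t4.Δ4 s2=0 s3=1 s6=1 s8=0 s1=1 s4=0 clk=1 s5=1 s7=0 s0=1
t5.Δ0 s2=0 s3=1 s6=1 s8=0 s1=1 s4=0 clk=1 s5=1 s7=0 s0=1
t5.Δ1 s2=0 s3=1 s6=1 s8=0 s1=1 s4=0 clk=0 s5=1 s7=0 s0=1
t6.Δ0 s2=0 s3=1 s6=1 s8=0 s1=1 s4=0 clk=0 s5=1 s7=0 s0=1
t6.Δ1 s2=0 s3=1 s6=1 s8=0 s1=1 s4=0 clk=1 s5=1 s7=0 s0=1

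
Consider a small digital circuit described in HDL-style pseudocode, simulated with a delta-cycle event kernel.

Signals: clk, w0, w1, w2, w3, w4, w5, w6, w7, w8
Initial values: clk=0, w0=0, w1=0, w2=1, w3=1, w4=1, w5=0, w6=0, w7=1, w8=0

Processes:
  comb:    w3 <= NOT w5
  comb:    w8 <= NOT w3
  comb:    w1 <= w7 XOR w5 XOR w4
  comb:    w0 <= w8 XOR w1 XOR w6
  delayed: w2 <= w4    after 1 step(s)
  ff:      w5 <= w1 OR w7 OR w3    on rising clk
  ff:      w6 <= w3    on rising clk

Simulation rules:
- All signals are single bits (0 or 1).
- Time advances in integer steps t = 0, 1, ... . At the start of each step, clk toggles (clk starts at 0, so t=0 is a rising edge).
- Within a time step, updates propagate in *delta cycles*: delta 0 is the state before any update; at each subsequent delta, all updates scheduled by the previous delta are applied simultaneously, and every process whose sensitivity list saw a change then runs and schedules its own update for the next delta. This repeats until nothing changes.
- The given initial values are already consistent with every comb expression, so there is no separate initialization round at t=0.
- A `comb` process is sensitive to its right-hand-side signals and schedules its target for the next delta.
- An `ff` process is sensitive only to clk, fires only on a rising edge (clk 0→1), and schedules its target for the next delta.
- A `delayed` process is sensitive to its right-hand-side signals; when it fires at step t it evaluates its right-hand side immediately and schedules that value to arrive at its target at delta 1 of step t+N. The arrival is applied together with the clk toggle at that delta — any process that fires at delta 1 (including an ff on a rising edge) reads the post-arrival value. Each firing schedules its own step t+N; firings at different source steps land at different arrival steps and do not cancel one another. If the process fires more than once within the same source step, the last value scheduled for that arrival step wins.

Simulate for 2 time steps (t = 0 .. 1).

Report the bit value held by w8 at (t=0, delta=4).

[bits: w4,w2,w8,clk,w0,w6,w5,w7,w3,w1]
t=0: Δ0=1100000110 Δ1=1101000110 Δ2=1101011110 Δ3=1101111101 Δ4=1111011101 Δ5=1111111101 | 5Δ
t=1: Δ0=1111111101 Δ1=1110111101 | 1Δ

1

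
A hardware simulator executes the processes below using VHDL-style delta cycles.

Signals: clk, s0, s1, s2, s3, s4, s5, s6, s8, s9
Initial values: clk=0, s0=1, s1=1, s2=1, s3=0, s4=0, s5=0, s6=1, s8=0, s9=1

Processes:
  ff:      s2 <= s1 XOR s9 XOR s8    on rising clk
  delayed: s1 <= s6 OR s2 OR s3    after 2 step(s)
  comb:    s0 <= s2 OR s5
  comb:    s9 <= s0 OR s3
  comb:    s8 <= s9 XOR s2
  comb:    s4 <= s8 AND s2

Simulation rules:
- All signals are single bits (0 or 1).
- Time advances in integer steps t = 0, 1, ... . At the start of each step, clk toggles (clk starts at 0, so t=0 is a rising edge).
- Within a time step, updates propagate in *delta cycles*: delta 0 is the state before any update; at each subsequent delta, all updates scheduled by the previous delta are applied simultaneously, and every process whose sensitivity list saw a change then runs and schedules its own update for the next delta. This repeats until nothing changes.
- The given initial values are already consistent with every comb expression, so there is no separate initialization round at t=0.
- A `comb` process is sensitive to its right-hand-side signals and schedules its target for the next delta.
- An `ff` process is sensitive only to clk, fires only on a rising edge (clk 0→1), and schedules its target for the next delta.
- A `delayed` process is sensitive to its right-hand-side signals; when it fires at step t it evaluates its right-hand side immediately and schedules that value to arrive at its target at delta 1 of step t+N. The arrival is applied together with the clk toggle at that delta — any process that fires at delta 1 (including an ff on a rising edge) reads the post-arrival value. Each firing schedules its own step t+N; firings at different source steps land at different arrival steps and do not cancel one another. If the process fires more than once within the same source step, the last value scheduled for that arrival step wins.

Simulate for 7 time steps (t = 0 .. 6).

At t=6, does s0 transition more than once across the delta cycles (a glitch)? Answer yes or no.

no

[bits: s2,s8,s3,s5,s1,clk,s0,s4,s9,s6]
t=0: Δ0=1000101011 Δ1=1000111011 Δ2=0000111011 Δ3=0100110011 Δ4=0100110001 Δ5=0000110001 | 5Δ
t=1: Δ0=0000110001 Δ1=0000100001 | 1Δ
t=2: Δ0=0000100001 Δ1=0000110001 Δ2=1000110001 Δ3=1100111001 Δ4=1100111111 Δ5=1000111111 Δ6=1000111011 | 6Δ
t=3: Δ0=1000111011 Δ1=1000101011 | 1Δ
t=4: Δ0=1000101011 Δ1=1000111011 Δ2=0000111011 Δ3=0100110011 Δ4=0100110001 Δ5=0000110001 | 5Δ
t=5: Δ0=0000110001 Δ1=0000100001 | 1Δ
t=6: Δ0=0000100001 Δ1=0000110001 Δ2=1000110001 Δ3=1100111001 Δ4=1100111111 Δ5=1000111111 Δ6=1000111011 | 6Δ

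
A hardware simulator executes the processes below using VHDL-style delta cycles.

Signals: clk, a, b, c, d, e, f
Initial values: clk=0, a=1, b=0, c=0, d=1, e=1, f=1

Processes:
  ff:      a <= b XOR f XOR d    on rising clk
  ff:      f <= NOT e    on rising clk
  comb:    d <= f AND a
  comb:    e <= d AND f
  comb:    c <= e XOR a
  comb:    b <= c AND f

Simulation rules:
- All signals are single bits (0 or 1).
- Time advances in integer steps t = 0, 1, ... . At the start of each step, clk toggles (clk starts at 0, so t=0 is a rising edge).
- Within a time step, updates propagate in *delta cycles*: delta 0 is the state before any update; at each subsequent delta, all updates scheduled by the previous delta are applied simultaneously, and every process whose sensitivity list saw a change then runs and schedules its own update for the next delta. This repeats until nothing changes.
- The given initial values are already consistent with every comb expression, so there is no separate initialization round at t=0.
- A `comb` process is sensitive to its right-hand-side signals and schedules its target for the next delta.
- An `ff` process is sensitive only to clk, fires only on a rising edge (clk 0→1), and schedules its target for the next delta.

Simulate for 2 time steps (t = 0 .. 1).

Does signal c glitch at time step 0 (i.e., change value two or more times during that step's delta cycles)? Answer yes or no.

[bits: clk,c,e,d,b,a,f]
t=0: Δ0=0011011 Δ1=1011011 Δ2=1011000 Δ3=1100000 Δ4=1000000 | 4Δ
t=1: Δ0=1000000 Δ1=0000000 | 1Δ

yes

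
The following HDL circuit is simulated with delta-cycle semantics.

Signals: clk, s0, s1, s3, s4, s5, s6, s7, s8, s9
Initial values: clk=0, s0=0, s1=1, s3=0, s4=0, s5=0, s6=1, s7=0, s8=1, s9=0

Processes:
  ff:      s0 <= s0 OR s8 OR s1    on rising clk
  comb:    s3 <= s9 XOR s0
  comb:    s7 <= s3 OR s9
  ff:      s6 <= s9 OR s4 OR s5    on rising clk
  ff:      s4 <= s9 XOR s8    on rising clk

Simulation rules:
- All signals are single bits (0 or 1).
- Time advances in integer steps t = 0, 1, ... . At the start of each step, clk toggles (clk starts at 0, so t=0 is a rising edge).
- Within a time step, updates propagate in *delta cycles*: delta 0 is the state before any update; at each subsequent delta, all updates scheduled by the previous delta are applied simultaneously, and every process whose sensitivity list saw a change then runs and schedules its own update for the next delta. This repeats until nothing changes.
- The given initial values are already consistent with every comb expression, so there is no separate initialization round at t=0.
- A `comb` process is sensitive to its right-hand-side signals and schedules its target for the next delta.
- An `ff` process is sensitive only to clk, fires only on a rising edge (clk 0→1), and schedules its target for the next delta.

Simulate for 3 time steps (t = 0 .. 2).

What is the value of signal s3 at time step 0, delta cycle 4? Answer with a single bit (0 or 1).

1

t0.Δ0 s6=1 s0=0 clk=0 s5=0 s4=0 s9=0 s1=1 s7=0 s8=1 s3=0
t0.Δ1 s6=1 s0=0 clk=1 s5=0 s4=0 s9=0 s1=1 s7=0 s8=1 s3=0
t0.Δ2 s6=0 s0=1 clk=1 s5=0 s4=1 s9=0 s1=1 s7=0 s8=1 s3=0
t0.Δ3 s6=0 s0=1 clk=1 s5=0 s4=1 s9=0 s1=1 s7=0 s8=1 s3=1
t0.Δ4 s6=0 s0=1 clk=1 s5=0 s4=1 s9=0 s1=1 s7=1 s8=1 s3=1
t1.Δ0 s6=0 s0=1 clk=1 s5=0 s4=1 s9=0 s1=1 s7=1 s8=1 s3=1
t1.Δ1 s6=0 s0=1 clk=0 s5=0 s4=1 s9=0 s1=1 s7=1 s8=1 s3=1
t2.Δ0 s6=0 s0=1 clk=0 s5=0 s4=1 s9=0 s1=1 s7=1 s8=1 s3=1
t2.Δ1 s6=0 s0=1 clk=1 s5=0 s4=1 s9=0 s1=1 s7=1 s8=1 s3=1
t2.Δ2 s6=1 s0=1 clk=1 s5=0 s4=1 s9=0 s1=1 s7=1 s8=1 s3=1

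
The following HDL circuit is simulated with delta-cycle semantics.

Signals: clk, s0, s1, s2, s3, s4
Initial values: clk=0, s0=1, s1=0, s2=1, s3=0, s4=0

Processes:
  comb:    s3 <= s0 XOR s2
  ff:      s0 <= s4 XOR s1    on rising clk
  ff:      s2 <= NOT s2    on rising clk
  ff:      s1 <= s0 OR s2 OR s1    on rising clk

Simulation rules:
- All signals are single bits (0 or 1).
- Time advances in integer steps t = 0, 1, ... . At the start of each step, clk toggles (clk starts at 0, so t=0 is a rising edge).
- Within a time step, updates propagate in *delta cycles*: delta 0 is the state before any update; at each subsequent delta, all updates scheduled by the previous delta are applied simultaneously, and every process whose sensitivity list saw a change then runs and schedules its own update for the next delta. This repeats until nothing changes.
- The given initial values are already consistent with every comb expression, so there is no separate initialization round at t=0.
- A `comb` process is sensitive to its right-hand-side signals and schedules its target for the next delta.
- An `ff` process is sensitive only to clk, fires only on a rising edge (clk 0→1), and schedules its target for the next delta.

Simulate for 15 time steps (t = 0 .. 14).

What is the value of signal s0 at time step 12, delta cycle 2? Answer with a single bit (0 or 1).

1

t=0 Δ0: s1=0 s3=0 s2=1 s0=1 s4=0 clk=0
  Δ1: clk:0→1
  Δ2: s1:0→1, s2:1→0, s0:1→0
  (2Δ to stable)
t=1 Δ0: s1=1 s3=0 s2=0 s0=0 s4=0 clk=1
  Δ1: clk:1→0
  (1Δ to stable)
t=2 Δ0: s1=1 s3=0 s2=0 s0=0 s4=0 clk=0
  Δ1: clk:0→1
  Δ2: s2:0→1, s0:0→1
  (2Δ to stable)
t=3 Δ0: s1=1 s3=0 s2=1 s0=1 s4=0 clk=1
  Δ1: clk:1→0
  (1Δ to stable)
t=4 Δ0: s1=1 s3=0 s2=1 s0=1 s4=0 clk=0
  Δ1: clk:0→1
  Δ2: s2:1→0
  Δ3: s3:0→1
  (3Δ to stable)
t=5 Δ0: s1=1 s3=1 s2=0 s0=1 s4=0 clk=1
  Δ1: clk:1→0
  (1Δ to stable)
t=6 Δ0: s1=1 s3=1 s2=0 s0=1 s4=0 clk=0
  Δ1: clk:0→1
  Δ2: s2:0→1
  Δ3: s3:1→0
  (3Δ to stable)
t=7 Δ0: s1=1 s3=0 s2=1 s0=1 s4=0 clk=1
  Δ1: clk:1→0
  (1Δ to stable)
t=8 Δ0: s1=1 s3=0 s2=1 s0=1 s4=0 clk=0
  Δ1: clk:0→1
  Δ2: s2:1→0
  Δ3: s3:0→1
  (3Δ to stable)
t=9 Δ0: s1=1 s3=1 s2=0 s0=1 s4=0 clk=1
  Δ1: clk:1→0
  (1Δ to stable)
t=10 Δ0: s1=1 s3=1 s2=0 s0=1 s4=0 clk=0
  Δ1: clk:0→1
  Δ2: s2:0→1
  Δ3: s3:1→0
  (3Δ to stable)
t=11 Δ0: s1=1 s3=0 s2=1 s0=1 s4=0 clk=1
  Δ1: clk:1→0
  (1Δ to stable)
t=12 Δ0: s1=1 s3=0 s2=1 s0=1 s4=0 clk=0
  Δ1: clk:0→1
  Δ2: s2:1→0
  Δ3: s3:0→1
  (3Δ to stable)
t=13 Δ0: s1=1 s3=1 s2=0 s0=1 s4=0 clk=1
  Δ1: clk:1→0
  (1Δ to stable)
t=14 Δ0: s1=1 s3=1 s2=0 s0=1 s4=0 clk=0
  Δ1: clk:0→1
  Δ2: s2:0→1
  Δ3: s3:1→0
  (3Δ to stable)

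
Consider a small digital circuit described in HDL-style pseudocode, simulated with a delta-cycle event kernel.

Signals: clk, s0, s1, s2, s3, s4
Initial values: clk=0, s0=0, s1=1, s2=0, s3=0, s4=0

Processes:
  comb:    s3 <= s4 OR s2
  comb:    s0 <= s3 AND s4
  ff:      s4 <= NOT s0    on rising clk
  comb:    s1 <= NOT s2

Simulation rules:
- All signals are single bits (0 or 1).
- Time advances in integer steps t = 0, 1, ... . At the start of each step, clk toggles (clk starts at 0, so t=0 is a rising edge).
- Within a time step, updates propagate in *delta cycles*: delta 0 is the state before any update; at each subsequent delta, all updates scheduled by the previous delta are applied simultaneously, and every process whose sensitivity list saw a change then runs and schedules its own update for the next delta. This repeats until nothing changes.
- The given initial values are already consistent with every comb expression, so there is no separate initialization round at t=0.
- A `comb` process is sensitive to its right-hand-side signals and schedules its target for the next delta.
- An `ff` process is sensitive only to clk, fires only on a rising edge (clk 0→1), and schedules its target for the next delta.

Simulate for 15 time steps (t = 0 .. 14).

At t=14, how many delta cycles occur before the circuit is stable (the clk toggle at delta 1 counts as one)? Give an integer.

3

[bits: s1,s0,s4,clk,s2,s3]
t=0: Δ0=100000 Δ1=100100 Δ2=101100 Δ3=101101 Δ4=111101 | 4Δ
t=1: Δ0=111101 Δ1=111001 | 1Δ
t=2: Δ0=111001 Δ1=111101 Δ2=110101 Δ3=100100 | 3Δ
t=3: Δ0=100100 Δ1=100000 | 1Δ
t=4: Δ0=100000 Δ1=100100 Δ2=101100 Δ3=101101 Δ4=111101 | 4Δ
t=5: Δ0=111101 Δ1=111001 | 1Δ
t=6: Δ0=111001 Δ1=111101 Δ2=110101 Δ3=100100 | 3Δ
t=7: Δ0=100100 Δ1=100000 | 1Δ
t=8: Δ0=100000 Δ1=100100 Δ2=101100 Δ3=101101 Δ4=111101 | 4Δ
t=9: Δ0=111101 Δ1=111001 | 1Δ
t=10: Δ0=111001 Δ1=111101 Δ2=110101 Δ3=100100 | 3Δ
t=11: Δ0=100100 Δ1=100000 | 1Δ
t=12: Δ0=100000 Δ1=100100 Δ2=101100 Δ3=101101 Δ4=111101 | 4Δ
t=13: Δ0=111101 Δ1=111001 | 1Δ
t=14: Δ0=111001 Δ1=111101 Δ2=110101 Δ3=100100 | 3Δ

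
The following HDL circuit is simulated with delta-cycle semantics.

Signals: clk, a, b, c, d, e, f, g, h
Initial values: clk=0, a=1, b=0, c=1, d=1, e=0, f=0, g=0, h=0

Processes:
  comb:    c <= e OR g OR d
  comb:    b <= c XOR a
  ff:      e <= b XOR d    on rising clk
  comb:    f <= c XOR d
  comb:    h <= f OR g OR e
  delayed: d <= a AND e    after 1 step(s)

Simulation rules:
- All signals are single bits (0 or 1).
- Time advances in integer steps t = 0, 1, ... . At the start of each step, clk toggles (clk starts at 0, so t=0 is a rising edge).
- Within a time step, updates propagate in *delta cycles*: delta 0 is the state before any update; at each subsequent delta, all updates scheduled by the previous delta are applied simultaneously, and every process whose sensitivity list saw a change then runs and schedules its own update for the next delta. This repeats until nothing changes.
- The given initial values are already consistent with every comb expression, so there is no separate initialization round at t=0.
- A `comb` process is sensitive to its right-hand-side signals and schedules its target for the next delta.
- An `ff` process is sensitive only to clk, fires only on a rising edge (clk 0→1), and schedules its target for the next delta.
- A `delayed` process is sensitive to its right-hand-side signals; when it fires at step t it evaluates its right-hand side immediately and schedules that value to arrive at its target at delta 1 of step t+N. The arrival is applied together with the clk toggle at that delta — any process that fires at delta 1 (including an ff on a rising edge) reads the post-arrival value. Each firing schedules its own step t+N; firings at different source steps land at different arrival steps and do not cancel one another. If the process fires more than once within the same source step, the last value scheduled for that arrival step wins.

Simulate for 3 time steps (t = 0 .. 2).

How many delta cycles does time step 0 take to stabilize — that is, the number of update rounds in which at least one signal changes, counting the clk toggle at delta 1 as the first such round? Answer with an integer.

t=0 Δ0: b=0 a=1 f=0 c=1 e=0 g=0 clk=0 h=0 d=1
  Δ1: clk:0→1
  Δ2: e:0→1
  Δ3: h:0→1
  (3Δ to stable)
t=1 Δ0: b=0 a=1 f=0 c=1 e=1 g=0 clk=1 h=1 d=1
  Δ1: clk:1→0
  (1Δ to stable)
t=2 Δ0: b=0 a=1 f=0 c=1 e=1 g=0 clk=0 h=1 d=1
  Δ1: clk:0→1
  (1Δ to stable)

3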